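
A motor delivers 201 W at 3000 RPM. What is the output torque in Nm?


omega = 3000 * 2*pi/60 = 314.1593 rad/s
tau = P / omega = 201 / 314.1593
= 0.6398 Nm


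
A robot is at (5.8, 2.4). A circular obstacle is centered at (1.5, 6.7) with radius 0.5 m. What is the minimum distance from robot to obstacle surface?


center_dist = sqrt((5.8-1.5)^2 + (2.4-6.7)^2)
= sqrt(18.49 + 18.49)
= 6.0811
min_dist = center_dist - radius = 6.0811 - 0.5 = 5.5811 m


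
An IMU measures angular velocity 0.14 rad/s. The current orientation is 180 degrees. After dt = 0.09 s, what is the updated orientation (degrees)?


delta_theta = w * dt = 0.14 * 0.09 = 0.0126 rad
= 0.7219 deg
theta_new = 180 + 0.7219 = 180.7219 deg


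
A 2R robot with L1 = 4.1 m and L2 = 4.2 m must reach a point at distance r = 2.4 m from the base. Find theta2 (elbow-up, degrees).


cos(theta2) = (r^2 - L1^2 - L2^2) / (2*L1*L2)
cos(theta2) = (5.76 - 16.81 - 17.64) / 34.44
cos(theta2) = -0.833043
theta2 = 146.4126 degrees


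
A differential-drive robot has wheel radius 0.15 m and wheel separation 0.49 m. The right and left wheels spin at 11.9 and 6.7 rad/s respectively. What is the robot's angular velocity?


vR = r*wR = 0.15*11.9 = 1.785 m/s
vL = r*wL = 0.15*6.7 = 1.005 m/s
v = (vR+vL)/2 = 1.395 m/s
omega = (vR-vL)/L = 1.5918 rad/s
angular velocity = 1.5918 rad/s


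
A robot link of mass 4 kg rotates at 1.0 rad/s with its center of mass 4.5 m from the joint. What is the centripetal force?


F = m * omega^2 * r
= 4 * 1.0^2 * 4.5
= 4 * 1.0 * 4.5
= 18.0 N


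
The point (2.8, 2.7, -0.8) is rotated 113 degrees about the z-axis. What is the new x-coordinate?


Rotation about z-axis: x' = x*cos(theta) - y*sin(theta)
= 2.8 * -0.3907 - 2.7 * 0.9205
= -3.5794


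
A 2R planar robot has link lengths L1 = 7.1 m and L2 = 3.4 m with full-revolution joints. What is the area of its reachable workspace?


r_max = L1 + L2 = 10.5 m
r_min = |L1 - L2| = 3.7 m
Area = pi*(r_max^2 - r_min^2)
= pi*(110.25 - 13.69)
= pi * 96.56
= 303.3522 m^2


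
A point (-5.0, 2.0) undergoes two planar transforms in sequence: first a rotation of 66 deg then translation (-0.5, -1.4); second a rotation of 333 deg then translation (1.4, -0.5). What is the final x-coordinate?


After transform 1:
x1 = cos(66)*-5.0 - sin(66)*2.0 + -0.5 = -4.3608
y1 = sin(66)*-5.0 + cos(66)*2.0 + -1.4 = -5.1543
After transform 2:
x2 = cos(333)*-4.3608 - sin(333)*-5.1543 + 1.4
= -4.8255


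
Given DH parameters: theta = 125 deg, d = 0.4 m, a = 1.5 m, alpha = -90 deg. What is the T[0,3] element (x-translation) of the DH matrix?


T[0,3] = a * cos(theta)
= 1.5 * cos(125 deg)
= 1.5 * -0.5736
= -0.8604


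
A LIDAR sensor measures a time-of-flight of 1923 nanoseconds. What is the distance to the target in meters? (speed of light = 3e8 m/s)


tof = 1923 ns = 1.923e-06 s
dist = c * tof / 2
= 3e8 * 1.923e-06 / 2
= 288.45 m


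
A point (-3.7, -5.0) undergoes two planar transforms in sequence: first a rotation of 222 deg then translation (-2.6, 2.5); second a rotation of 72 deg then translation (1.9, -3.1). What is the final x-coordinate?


After transform 1:
x1 = cos(222)*-3.7 - sin(222)*-5.0 + -2.6 = -3.196
y1 = sin(222)*-3.7 + cos(222)*-5.0 + 2.5 = 8.6915
After transform 2:
x2 = cos(72)*-3.196 - sin(72)*8.6915 + 1.9
= -7.3537


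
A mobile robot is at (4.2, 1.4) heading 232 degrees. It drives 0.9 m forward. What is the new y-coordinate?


y_new = y0 + d*sin(theta)
= 1.4 + 0.9*sin(232)
= 1.4 + -0.7092
= 0.6908


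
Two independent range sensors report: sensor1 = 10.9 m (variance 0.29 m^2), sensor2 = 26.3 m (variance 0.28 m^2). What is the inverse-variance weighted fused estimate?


w1 = (1/var1) / (1/var1 + 1/var2)
   = 3.4483 / (3.4483 + 3.5714) = 0.4912
w2 = 1 - w1 = 0.5088
fused = w1*s1 + w2*s2 = 5.3544 + 13.3807
= 18.7351 m


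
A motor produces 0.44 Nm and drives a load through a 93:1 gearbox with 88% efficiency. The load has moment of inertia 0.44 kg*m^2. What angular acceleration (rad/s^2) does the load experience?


tau_out = tau_motor * N * eta
= 0.44 * 93 * 0.88 = 36.0096 Nm
alpha = tau_out / I = 36.0096 / 0.44
= 81.84 rad/s^2


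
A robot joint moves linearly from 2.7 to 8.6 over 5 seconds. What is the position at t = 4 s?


s = t/T = 4/5 = 0.8
p(t) = p0 + (pf-p0)*s
= 2.7 + (8.6 - 2.7) * 0.8
= 7.42


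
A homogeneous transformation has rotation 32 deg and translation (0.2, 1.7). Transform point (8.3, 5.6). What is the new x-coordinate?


x' = cos(theta)*px - sin(theta)*py + tx
= 0.848*8.3 - 0.5299*5.6 + 0.2
= 4.2713


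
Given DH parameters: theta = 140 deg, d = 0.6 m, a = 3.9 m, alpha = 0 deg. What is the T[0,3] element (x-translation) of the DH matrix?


T[0,3] = a * cos(theta)
= 3.9 * cos(140 deg)
= 3.9 * -0.766
= -2.9876


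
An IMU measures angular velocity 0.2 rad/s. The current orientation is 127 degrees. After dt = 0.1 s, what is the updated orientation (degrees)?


delta_theta = w * dt = 0.2 * 0.1 = 0.02 rad
= 1.1459 deg
theta_new = 127 + 1.1459 = 128.1459 deg


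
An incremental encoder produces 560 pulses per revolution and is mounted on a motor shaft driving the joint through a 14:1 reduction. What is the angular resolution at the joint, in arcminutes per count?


counts per rev = 560
effective counts at joint = 560 * 14 = 7840
resolution = 360*60 / 7840
= 2.7551 arcmin/count


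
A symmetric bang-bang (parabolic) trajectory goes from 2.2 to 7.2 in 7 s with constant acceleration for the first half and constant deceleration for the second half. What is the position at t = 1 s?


Symmetric rest-to-rest: each phase covers (pf-p0)/2 in time T/2. 0.5*a*(T/2)^2 = (pf-p0)/2 => a = 4*(pf-p0)/T^2
a = 4*(7.2-2.2)/7^2 = 0.4082
t = 1 is in the acceleration phase (t <= T/2).
p = p0 + 0.5*a*t^2 = 2.2 + 0.5*0.4082*1^2
= 2.4041


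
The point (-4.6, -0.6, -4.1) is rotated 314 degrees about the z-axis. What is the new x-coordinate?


Rotation about z-axis: x' = x*cos(theta) - y*sin(theta)
= -4.6 * 0.6947 - -0.6 * -0.7193
= -3.627


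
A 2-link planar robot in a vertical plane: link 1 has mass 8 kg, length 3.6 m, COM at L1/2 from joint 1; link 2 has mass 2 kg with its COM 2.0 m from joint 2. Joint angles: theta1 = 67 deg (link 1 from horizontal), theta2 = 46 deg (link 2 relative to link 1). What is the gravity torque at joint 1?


Horizontal distance from joint 1 to link-1 COM:
  x_c1 = (L1/2)*cos(t1) = 1.8 * 0.3907 = 0.7033 m
Horizontal distance from joint 1 to link-2 COM:
  x_c2 = L1*cos(t1) + Lc2*cos(t1+t2)
       = 3.6*0.3907 + 2.0*-0.3907 = 0.6252 m
tau1 = m1*g*x_c1 + m2*g*x_c2
     = 8*9.81*0.7033 + 2*9.81*0.6252
     = 55.1962 + 12.2658
     = 67.4621 Nm


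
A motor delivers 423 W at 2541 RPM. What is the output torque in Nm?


omega = 2541 * 2*pi/60 = 266.0929 rad/s
tau = P / omega = 423 / 266.0929
= 1.5897 Nm


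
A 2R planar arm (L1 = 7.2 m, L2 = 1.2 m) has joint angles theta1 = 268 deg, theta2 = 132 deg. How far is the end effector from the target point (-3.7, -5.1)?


End effector via forward kinematics:
x = L1*cos(t1) + L2*cos(t1+t2) = 0.668
y = L1*sin(t1) + L2*sin(t1+t2) = -6.4243
Distance to target:
d = sqrt((-3.7 - 0.668)^2 + (-5.1 - -6.4243)^2)
= sqrt(19.0792 + 1.7537)
= 4.5643 m


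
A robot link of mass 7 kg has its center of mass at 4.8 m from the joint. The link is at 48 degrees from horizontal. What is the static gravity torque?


tau = m*g*L*cos(angle)
= 7 * 9.81 * 4.8 * cos(48 deg)
= 7 * 9.81 * 4.8 * 0.6691
= 220.5562 Nm


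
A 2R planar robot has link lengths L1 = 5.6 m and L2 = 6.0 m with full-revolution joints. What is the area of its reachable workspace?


r_max = L1 + L2 = 11.6 m
r_min = |L1 - L2| = 0.4 m
Area = pi*(r_max^2 - r_min^2)
= pi*(134.56 - 0.16)
= pi * 134.4
= 422.2301 m^2


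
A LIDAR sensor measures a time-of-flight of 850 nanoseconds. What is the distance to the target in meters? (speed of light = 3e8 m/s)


tof = 850 ns = 8.5e-07 s
dist = c * tof / 2
= 3e8 * 8.5e-07 / 2
= 127.5 m


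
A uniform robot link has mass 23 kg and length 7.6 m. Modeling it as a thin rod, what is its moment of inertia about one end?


I = (1/3) * m * L^2
= (1/3) * 23 * 7.6^2
= 0.333333 * 23 * 57.76
= 442.8267 kg*m^2


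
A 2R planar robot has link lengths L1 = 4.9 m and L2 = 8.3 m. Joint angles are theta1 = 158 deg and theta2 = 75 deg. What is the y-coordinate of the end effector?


Convert angles to radians: theta1 = 2.7576, theta2 = 1.309
y = L1*sin(theta1) + L2*sin(theta1+theta2)
y = 1.8356 + -6.6287
y = -4.7931


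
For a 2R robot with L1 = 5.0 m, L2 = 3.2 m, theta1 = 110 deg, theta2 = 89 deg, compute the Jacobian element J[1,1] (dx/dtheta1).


J[1,1] = -L1*sin(t1) - L2*sin(t1+t2)
= -5.0*sin(110) - 3.2*sin(199)
= -3.6566


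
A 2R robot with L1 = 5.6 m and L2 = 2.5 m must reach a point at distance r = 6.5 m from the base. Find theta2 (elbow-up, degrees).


cos(theta2) = (r^2 - L1^2 - L2^2) / (2*L1*L2)
cos(theta2) = (42.25 - 31.36 - 6.25) / 28.0
cos(theta2) = 0.165714
theta2 = 80.4613 degrees


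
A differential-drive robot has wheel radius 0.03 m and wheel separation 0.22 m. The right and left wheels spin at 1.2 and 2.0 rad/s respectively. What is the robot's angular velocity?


vR = r*wR = 0.03*1.2 = 0.036 m/s
vL = r*wL = 0.03*2.0 = 0.06 m/s
v = (vR+vL)/2 = 0.048 m/s
omega = (vR-vL)/L = -0.1091 rad/s
angular velocity = -0.1091 rad/s


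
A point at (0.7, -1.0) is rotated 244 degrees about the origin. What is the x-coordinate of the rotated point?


x' = x*cos(theta) - y*sin(theta)
cos(244 deg) = -0.4384, sin(244 deg) = -0.8988
x' = 0.7 * -0.4384 - -1.0 * -0.8988
= -0.3069 - 0.8988
= -1.2057


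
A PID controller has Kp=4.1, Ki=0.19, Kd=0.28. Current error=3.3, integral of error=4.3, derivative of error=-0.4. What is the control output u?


u = Kp*e + Ki*int(e) + Kd*de/dt
= 4.1*3.3 + 0.19*4.3 + 0.28*(-0.4)
= 13.53 + 0.817 + -0.112
= 14.235


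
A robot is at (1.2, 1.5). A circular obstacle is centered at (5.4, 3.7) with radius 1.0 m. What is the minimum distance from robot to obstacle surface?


center_dist = sqrt((1.2-5.4)^2 + (1.5-3.7)^2)
= sqrt(17.64 + 4.84)
= 4.7413
min_dist = center_dist - radius = 4.7413 - 1.0 = 3.7413 m


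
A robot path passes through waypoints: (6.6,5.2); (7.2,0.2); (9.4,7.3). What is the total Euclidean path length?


Segment lengths:
  seg1 = sqrt((0.6)^2 + (-5.0)^2) = 5.0359
  seg2 = sqrt((2.2)^2 + (7.1)^2) = 7.433
Total = 12.4689


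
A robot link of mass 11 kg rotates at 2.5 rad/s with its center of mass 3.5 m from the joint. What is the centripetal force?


F = m * omega^2 * r
= 11 * 2.5^2 * 3.5
= 11 * 6.25 * 3.5
= 240.625 N


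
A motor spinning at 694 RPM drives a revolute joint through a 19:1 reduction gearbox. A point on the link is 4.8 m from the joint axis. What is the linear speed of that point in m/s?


omega_motor = 694 * 2*pi/60 = 72.6755 rad/s
omega_joint = omega_motor / 19 = 3.825 rad/s
v = omega_joint * r = 3.825 * 4.8
= 18.3601 m/s


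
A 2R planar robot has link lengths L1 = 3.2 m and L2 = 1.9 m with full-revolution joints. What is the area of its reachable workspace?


r_max = L1 + L2 = 5.1 m
r_min = |L1 - L2| = 1.3 m
Area = pi*(r_max^2 - r_min^2)
= pi*(26.01 - 1.69)
= pi * 24.32
= 76.4035 m^2


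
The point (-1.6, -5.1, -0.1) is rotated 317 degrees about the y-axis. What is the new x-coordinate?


Rotation about y-axis: x' = x*cos(theta) + z*sin(theta)
= -1.6 * 0.7314 + -0.1 * -0.682
= -1.102


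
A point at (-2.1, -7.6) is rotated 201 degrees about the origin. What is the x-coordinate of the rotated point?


x' = x*cos(theta) - y*sin(theta)
cos(201 deg) = -0.9336, sin(201 deg) = -0.3584
x' = -2.1 * -0.9336 - -7.6 * -0.3584
= 1.9605 - 2.7236
= -0.7631


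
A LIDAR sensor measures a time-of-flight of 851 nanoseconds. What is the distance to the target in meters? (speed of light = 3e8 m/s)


tof = 851 ns = 8.51e-07 s
dist = c * tof / 2
= 3e8 * 8.51e-07 / 2
= 127.65 m


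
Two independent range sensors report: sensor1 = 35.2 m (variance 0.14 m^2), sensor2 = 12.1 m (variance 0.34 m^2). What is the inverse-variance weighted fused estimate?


w1 = (1/var1) / (1/var1 + 1/var2)
   = 7.1429 / (7.1429 + 2.9412) = 0.7083
w2 = 1 - w1 = 0.2917
fused = w1*s1 + w2*s2 = 24.9333 + 3.5292
= 28.4625 m


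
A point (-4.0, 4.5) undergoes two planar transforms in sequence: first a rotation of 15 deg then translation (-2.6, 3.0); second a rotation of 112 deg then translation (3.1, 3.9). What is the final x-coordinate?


After transform 1:
x1 = cos(15)*-4.0 - sin(15)*4.5 + -2.6 = -7.6284
y1 = sin(15)*-4.0 + cos(15)*4.5 + 3.0 = 6.3114
After transform 2:
x2 = cos(112)*-7.6284 - sin(112)*6.3114 + 3.1
= 0.1058


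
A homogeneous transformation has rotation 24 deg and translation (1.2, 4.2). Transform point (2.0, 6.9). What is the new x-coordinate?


x' = cos(theta)*px - sin(theta)*py + tx
= 0.9135*2.0 - 0.4067*6.9 + 1.2
= 0.2206


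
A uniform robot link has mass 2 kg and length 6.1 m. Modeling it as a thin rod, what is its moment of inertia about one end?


I = (1/3) * m * L^2
= (1/3) * 2 * 6.1^2
= 0.333333 * 2 * 37.21
= 24.8067 kg*m^2


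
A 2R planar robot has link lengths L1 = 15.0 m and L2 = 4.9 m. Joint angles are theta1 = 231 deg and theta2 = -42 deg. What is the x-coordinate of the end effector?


Convert angles to radians: theta1 = 4.0317, theta2 = -0.733
x = L1*cos(theta1) + L2*cos(theta1+theta2)
x = -9.4398 + -4.8397
x = -14.2795


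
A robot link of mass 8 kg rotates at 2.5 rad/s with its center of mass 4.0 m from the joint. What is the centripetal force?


F = m * omega^2 * r
= 8 * 2.5^2 * 4.0
= 8 * 6.25 * 4.0
= 200.0 N


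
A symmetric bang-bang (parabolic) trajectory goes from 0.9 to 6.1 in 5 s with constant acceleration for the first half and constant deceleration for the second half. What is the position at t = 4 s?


Symmetric rest-to-rest: each phase covers (pf-p0)/2 in time T/2. 0.5*a*(T/2)^2 = (pf-p0)/2 => a = 4*(pf-p0)/T^2
a = 4*(6.1-0.9)/5^2 = 0.832
t = 4 is in the deceleration phase (t > T/2).
p = pf - 0.5*a*(T-t)^2 = 6.1 - 0.5*0.832*1^2
= 5.684


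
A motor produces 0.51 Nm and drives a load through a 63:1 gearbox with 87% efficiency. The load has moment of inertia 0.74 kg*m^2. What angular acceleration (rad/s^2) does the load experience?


tau_out = tau_motor * N * eta
= 0.51 * 63 * 0.87 = 27.9531 Nm
alpha = tau_out / I = 27.9531 / 0.74
= 37.7745 rad/s^2


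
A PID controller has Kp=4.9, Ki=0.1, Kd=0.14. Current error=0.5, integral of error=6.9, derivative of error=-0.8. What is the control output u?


u = Kp*e + Ki*int(e) + Kd*de/dt
= 4.9*0.5 + 0.1*6.9 + 0.14*(-0.8)
= 2.45 + 0.69 + -0.112
= 3.028


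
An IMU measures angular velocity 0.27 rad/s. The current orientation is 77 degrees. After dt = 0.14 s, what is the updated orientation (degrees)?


delta_theta = w * dt = 0.27 * 0.14 = 0.0378 rad
= 2.1658 deg
theta_new = 77 + 2.1658 = 79.1658 deg


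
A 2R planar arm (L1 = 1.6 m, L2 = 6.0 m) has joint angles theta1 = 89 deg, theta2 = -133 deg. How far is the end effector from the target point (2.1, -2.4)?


End effector via forward kinematics:
x = L1*cos(t1) + L2*cos(t1+t2) = 4.344
y = L1*sin(t1) + L2*sin(t1+t2) = -2.5682
Distance to target:
d = sqrt((2.1 - 4.344)^2 + (-2.4 - -2.5682)^2)
= sqrt(5.0354 + 0.0283)
= 2.2503 m


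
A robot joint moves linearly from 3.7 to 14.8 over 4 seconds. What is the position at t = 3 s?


s = t/T = 3/4 = 0.75
p(t) = p0 + (pf-p0)*s
= 3.7 + (14.8 - 3.7) * 0.75
= 12.025


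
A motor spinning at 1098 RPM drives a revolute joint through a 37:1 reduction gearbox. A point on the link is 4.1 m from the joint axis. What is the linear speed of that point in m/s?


omega_motor = 1098 * 2*pi/60 = 114.9823 rad/s
omega_joint = omega_motor / 37 = 3.1076 rad/s
v = omega_joint * r = 3.1076 * 4.1
= 12.7413 m/s


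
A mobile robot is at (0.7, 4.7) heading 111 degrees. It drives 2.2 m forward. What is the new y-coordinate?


y_new = y0 + d*sin(theta)
= 4.7 + 2.2*sin(111)
= 4.7 + 2.0539
= 6.7539


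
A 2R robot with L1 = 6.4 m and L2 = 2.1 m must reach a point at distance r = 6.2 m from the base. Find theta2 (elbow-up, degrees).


cos(theta2) = (r^2 - L1^2 - L2^2) / (2*L1*L2)
cos(theta2) = (38.44 - 40.96 - 4.41) / 26.88
cos(theta2) = -0.257813
theta2 = 104.9403 degrees


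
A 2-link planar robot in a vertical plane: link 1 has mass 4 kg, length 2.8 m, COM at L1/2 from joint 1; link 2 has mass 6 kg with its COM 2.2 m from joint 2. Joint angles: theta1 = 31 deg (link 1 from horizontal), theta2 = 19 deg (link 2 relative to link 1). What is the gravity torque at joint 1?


Horizontal distance from joint 1 to link-1 COM:
  x_c1 = (L1/2)*cos(t1) = 1.4 * 0.8572 = 1.2 m
Horizontal distance from joint 1 to link-2 COM:
  x_c2 = L1*cos(t1) + Lc2*cos(t1+t2)
       = 2.8*0.8572 + 2.2*0.6428 = 3.8142 m
tau1 = m1*g*x_c1 + m2*g*x_c2
     = 4*9.81*1.2 + 6*9.81*3.8142
     = 47.0893 + 224.5039
     = 271.5932 Nm


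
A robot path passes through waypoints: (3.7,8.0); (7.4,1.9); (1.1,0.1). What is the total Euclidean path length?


Segment lengths:
  seg1 = sqrt((3.7)^2 + (-6.1)^2) = 7.1344
  seg2 = sqrt((-6.3)^2 + (-1.8)^2) = 6.5521
Total = 13.6865


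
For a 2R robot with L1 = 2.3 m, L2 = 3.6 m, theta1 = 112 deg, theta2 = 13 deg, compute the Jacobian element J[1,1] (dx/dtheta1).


J[1,1] = -L1*sin(t1) - L2*sin(t1+t2)
= -2.3*sin(112) - 3.6*sin(125)
= -5.0815


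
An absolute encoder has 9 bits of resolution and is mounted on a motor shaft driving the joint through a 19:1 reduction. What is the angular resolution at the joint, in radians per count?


counts = 2^9 = 512
effective counts at joint = 512 * 19 = 9728
resolution = 2*pi / 9728
= 6.4589e-04 rad/count


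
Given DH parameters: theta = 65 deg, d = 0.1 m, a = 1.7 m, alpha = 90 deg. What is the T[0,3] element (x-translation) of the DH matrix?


T[0,3] = a * cos(theta)
= 1.7 * cos(65 deg)
= 1.7 * 0.4226
= 0.7185


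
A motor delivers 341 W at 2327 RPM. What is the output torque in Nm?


omega = 2327 * 2*pi/60 = 243.6829 rad/s
tau = P / omega = 341 / 243.6829
= 1.3994 Nm


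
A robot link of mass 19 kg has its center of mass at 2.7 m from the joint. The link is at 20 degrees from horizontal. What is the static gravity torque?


tau = m*g*L*cos(angle)
= 19 * 9.81 * 2.7 * cos(20 deg)
= 19 * 9.81 * 2.7 * 0.9397
= 472.9031 Nm


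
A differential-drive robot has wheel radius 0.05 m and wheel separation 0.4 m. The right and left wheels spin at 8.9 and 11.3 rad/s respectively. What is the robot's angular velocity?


vR = r*wR = 0.05*8.9 = 0.445 m/s
vL = r*wL = 0.05*11.3 = 0.565 m/s
v = (vR+vL)/2 = 0.505 m/s
omega = (vR-vL)/L = -0.3 rad/s
angular velocity = -0.3 rad/s


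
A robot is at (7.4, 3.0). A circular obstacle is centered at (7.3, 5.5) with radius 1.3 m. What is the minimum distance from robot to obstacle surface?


center_dist = sqrt((7.4-7.3)^2 + (3.0-5.5)^2)
= sqrt(0.01 + 6.25)
= 2.502
min_dist = center_dist - radius = 2.502 - 1.3 = 1.202 m


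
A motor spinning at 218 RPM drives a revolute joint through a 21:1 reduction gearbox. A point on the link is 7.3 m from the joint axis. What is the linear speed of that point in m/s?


omega_motor = 218 * 2*pi/60 = 22.8289 rad/s
omega_joint = omega_motor / 21 = 1.0871 rad/s
v = omega_joint * r = 1.0871 * 7.3
= 7.9358 m/s


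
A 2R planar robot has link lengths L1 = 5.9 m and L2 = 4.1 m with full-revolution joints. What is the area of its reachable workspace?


r_max = L1 + L2 = 10.0 m
r_min = |L1 - L2| = 1.8 m
Area = pi*(r_max^2 - r_min^2)
= pi*(100.0 - 3.24)
= pi * 96.76
= 303.9805 m^2


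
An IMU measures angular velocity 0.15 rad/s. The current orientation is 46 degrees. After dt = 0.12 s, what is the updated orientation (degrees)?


delta_theta = w * dt = 0.15 * 0.12 = 0.018 rad
= 1.0313 deg
theta_new = 46 + 1.0313 = 47.0313 deg


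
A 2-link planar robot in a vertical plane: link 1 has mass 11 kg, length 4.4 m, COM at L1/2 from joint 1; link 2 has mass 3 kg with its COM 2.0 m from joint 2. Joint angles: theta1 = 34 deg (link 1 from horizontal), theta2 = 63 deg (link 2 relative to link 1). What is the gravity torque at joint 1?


Horizontal distance from joint 1 to link-1 COM:
  x_c1 = (L1/2)*cos(t1) = 2.2 * 0.829 = 1.8239 m
Horizontal distance from joint 1 to link-2 COM:
  x_c2 = L1*cos(t1) + Lc2*cos(t1+t2)
       = 4.4*0.829 + 2.0*-0.1219 = 3.404 m
tau1 = m1*g*x_c1 + m2*g*x_c2
     = 11*9.81*1.8239 + 3*9.81*3.404
     = 196.8152 + 100.1805
     = 296.9957 Nm


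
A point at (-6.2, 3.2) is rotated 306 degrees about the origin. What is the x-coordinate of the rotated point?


x' = x*cos(theta) - y*sin(theta)
cos(306 deg) = 0.5878, sin(306 deg) = -0.809
x' = -6.2 * 0.5878 - 3.2 * -0.809
= -3.6443 - -2.5889
= -1.0554


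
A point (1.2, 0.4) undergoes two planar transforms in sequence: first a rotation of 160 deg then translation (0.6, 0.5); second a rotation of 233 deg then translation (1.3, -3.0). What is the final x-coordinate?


After transform 1:
x1 = cos(160)*1.2 - sin(160)*0.4 + 0.6 = -0.6644
y1 = sin(160)*1.2 + cos(160)*0.4 + 0.5 = 0.5345
After transform 2:
x2 = cos(233)*-0.6644 - sin(233)*0.5345 + 1.3
= 2.1268


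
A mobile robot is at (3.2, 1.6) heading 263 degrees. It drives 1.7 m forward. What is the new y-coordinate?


y_new = y0 + d*sin(theta)
= 1.6 + 1.7*sin(263)
= 1.6 + -1.6873
= -0.0873


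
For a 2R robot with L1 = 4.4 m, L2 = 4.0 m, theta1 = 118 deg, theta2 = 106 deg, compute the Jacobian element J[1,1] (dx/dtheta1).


J[1,1] = -L1*sin(t1) - L2*sin(t1+t2)
= -4.4*sin(118) - 4.0*sin(224)
= -1.1063


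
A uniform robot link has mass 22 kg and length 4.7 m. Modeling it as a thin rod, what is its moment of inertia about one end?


I = (1/3) * m * L^2
= (1/3) * 22 * 4.7^2
= 0.333333 * 22 * 22.09
= 161.9933 kg*m^2


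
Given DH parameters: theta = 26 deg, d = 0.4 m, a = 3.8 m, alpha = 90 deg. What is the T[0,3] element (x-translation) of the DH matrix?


T[0,3] = a * cos(theta)
= 3.8 * cos(26 deg)
= 3.8 * 0.8988
= 3.4154


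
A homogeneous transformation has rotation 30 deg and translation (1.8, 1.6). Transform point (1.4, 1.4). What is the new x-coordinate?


x' = cos(theta)*px - sin(theta)*py + tx
= 0.866*1.4 - 0.5*1.4 + 1.8
= 2.3124


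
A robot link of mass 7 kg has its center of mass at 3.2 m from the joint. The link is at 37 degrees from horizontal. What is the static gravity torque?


tau = m*g*L*cos(angle)
= 7 * 9.81 * 3.2 * cos(37 deg)
= 7 * 9.81 * 3.2 * 0.7986
= 175.4954 Nm


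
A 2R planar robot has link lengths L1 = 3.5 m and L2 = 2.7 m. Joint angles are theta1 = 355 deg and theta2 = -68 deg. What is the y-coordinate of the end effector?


Convert angles to radians: theta1 = 6.1959, theta2 = -1.1868
y = L1*sin(theta1) + L2*sin(theta1+theta2)
y = -0.305 + -2.582
y = -2.8871


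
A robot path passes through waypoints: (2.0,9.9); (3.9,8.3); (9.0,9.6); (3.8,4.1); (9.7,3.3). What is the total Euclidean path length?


Segment lengths:
  seg1 = sqrt((1.9)^2 + (-1.6)^2) = 2.4839
  seg2 = sqrt((5.1)^2 + (1.3)^2) = 5.2631
  seg3 = sqrt((-5.2)^2 + (-5.5)^2) = 7.569
  seg4 = sqrt((5.9)^2 + (-0.8)^2) = 5.954
Total = 21.27


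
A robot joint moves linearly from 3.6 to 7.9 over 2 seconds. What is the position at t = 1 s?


s = t/T = 1/2 = 0.5
p(t) = p0 + (pf-p0)*s
= 3.6 + (7.9 - 3.6) * 0.5
= 5.75


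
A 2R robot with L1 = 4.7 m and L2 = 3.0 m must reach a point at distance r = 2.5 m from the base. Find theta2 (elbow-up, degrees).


cos(theta2) = (r^2 - L1^2 - L2^2) / (2*L1*L2)
cos(theta2) = (6.25 - 22.09 - 9.0) / 28.2
cos(theta2) = -0.880851
theta2 = 151.7452 degrees


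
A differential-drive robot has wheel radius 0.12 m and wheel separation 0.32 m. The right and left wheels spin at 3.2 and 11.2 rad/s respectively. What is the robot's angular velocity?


vR = r*wR = 0.12*3.2 = 0.384 m/s
vL = r*wL = 0.12*11.2 = 1.344 m/s
v = (vR+vL)/2 = 0.864 m/s
omega = (vR-vL)/L = -3.0 rad/s
angular velocity = -3.0 rad/s


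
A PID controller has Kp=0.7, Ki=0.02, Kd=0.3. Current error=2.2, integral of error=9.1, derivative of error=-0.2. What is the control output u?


u = Kp*e + Ki*int(e) + Kd*de/dt
= 0.7*2.2 + 0.02*9.1 + 0.3*(-0.2)
= 1.54 + 0.182 + -0.06
= 1.662


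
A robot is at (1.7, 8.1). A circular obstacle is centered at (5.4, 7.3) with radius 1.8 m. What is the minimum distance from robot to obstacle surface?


center_dist = sqrt((1.7-5.4)^2 + (8.1-7.3)^2)
= sqrt(13.69 + 0.64)
= 3.7855
min_dist = center_dist - radius = 3.7855 - 1.8 = 1.9855 m


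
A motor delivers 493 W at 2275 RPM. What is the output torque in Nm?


omega = 2275 * 2*pi/60 = 238.2374 rad/s
tau = P / omega = 493 / 238.2374
= 2.0694 Nm


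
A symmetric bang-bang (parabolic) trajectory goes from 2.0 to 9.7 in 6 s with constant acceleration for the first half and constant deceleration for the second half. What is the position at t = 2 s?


Symmetric rest-to-rest: each phase covers (pf-p0)/2 in time T/2. 0.5*a*(T/2)^2 = (pf-p0)/2 => a = 4*(pf-p0)/T^2
a = 4*(9.7-2.0)/6^2 = 0.8556
t = 2 is in the acceleration phase (t <= T/2).
p = p0 + 0.5*a*t^2 = 2.0 + 0.5*0.8556*2^2
= 3.7111


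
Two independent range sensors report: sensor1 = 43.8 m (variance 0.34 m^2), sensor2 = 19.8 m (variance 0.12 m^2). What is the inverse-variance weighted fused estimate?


w1 = (1/var1) / (1/var1 + 1/var2)
   = 2.9412 / (2.9412 + 8.3333) = 0.2609
w2 = 1 - w1 = 0.7391
fused = w1*s1 + w2*s2 = 11.4261 + 14.6348
= 26.0609 m


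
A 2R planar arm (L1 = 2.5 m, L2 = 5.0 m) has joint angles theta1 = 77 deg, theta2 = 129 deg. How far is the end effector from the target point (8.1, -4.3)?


End effector via forward kinematics:
x = L1*cos(t1) + L2*cos(t1+t2) = -3.9316
y = L1*sin(t1) + L2*sin(t1+t2) = 0.2441
Distance to target:
d = sqrt((8.1 - -3.9316)^2 + (-4.3 - 0.2441)^2)
= sqrt(144.7592 + 20.6486)
= 12.8611 m


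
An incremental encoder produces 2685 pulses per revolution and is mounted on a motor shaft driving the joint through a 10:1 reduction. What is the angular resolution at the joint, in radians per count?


counts per rev = 2685
effective counts at joint = 2685 * 10 = 26850
resolution = 2*pi / 26850
= 2.3401e-04 rad/count


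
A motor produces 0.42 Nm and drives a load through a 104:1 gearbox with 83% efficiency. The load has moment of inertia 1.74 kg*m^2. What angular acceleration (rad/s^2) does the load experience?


tau_out = tau_motor * N * eta
= 0.42 * 104 * 0.83 = 36.2544 Nm
alpha = tau_out / I = 36.2544 / 1.74
= 20.8359 rad/s^2


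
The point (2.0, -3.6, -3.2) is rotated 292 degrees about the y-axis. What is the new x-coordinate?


Rotation about y-axis: x' = x*cos(theta) + z*sin(theta)
= 2.0 * 0.3746 + -3.2 * -0.9272
= 3.7162


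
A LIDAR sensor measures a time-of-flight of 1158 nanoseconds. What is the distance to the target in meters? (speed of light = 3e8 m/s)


tof = 1158 ns = 1.158e-06 s
dist = c * tof / 2
= 3e8 * 1.158e-06 / 2
= 173.7 m


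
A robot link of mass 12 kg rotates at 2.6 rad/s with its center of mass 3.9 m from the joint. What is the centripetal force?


F = m * omega^2 * r
= 12 * 2.6^2 * 3.9
= 12 * 6.76 * 3.9
= 316.368 N


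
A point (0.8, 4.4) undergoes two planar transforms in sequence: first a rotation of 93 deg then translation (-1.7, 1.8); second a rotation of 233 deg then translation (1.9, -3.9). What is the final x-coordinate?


After transform 1:
x1 = cos(93)*0.8 - sin(93)*4.4 + -1.7 = -6.1358
y1 = sin(93)*0.8 + cos(93)*4.4 + 1.8 = 2.3686
After transform 2:
x2 = cos(233)*-6.1358 - sin(233)*2.3686 + 1.9
= 7.4843


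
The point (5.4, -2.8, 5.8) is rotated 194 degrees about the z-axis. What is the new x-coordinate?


Rotation about z-axis: x' = x*cos(theta) - y*sin(theta)
= 5.4 * -0.9703 - -2.8 * -0.2419
= -5.917


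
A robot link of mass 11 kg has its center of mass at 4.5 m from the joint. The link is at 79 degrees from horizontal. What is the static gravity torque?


tau = m*g*L*cos(angle)
= 11 * 9.81 * 4.5 * cos(79 deg)
= 11 * 9.81 * 4.5 * 0.1908
= 92.6559 Nm


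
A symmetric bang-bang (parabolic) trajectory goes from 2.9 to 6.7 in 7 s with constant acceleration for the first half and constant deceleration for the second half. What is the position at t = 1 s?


Symmetric rest-to-rest: each phase covers (pf-p0)/2 in time T/2. 0.5*a*(T/2)^2 = (pf-p0)/2 => a = 4*(pf-p0)/T^2
a = 4*(6.7-2.9)/7^2 = 0.3102
t = 1 is in the acceleration phase (t <= T/2).
p = p0 + 0.5*a*t^2 = 2.9 + 0.5*0.3102*1^2
= 3.0551


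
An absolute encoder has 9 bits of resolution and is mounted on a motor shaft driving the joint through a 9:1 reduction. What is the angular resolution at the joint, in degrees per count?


counts = 2^9 = 512
effective counts at joint = 512 * 9 = 4608
resolution = 360 / 4608
= 0.0781 deg/count


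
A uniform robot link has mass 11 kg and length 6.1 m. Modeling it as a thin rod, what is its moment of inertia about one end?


I = (1/3) * m * L^2
= (1/3) * 11 * 6.1^2
= 0.333333 * 11 * 37.21
= 136.4367 kg*m^2


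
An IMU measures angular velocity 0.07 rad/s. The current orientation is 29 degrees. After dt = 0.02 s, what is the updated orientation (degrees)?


delta_theta = w * dt = 0.07 * 0.02 = 0.0014 rad
= 0.0802 deg
theta_new = 29 + 0.0802 = 29.0802 deg


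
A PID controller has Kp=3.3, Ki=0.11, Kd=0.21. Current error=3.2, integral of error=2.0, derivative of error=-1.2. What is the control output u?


u = Kp*e + Ki*int(e) + Kd*de/dt
= 3.3*3.2 + 0.11*2.0 + 0.21*(-1.2)
= 10.56 + 0.22 + -0.252
= 10.528


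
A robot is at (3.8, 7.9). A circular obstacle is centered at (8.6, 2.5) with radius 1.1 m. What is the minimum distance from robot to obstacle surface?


center_dist = sqrt((3.8-8.6)^2 + (7.9-2.5)^2)
= sqrt(23.04 + 29.16)
= 7.225
min_dist = center_dist - radius = 7.225 - 1.1 = 6.125 m


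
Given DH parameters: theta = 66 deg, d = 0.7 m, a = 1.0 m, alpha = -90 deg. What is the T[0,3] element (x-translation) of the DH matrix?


T[0,3] = a * cos(theta)
= 1.0 * cos(66 deg)
= 1.0 * 0.4067
= 0.4067


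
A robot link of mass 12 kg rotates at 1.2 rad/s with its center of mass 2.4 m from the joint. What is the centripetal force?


F = m * omega^2 * r
= 12 * 1.2^2 * 2.4
= 12 * 1.44 * 2.4
= 41.472 N


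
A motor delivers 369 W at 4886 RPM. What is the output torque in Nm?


omega = 4886 * 2*pi/60 = 511.6607 rad/s
tau = P / omega = 369 / 511.6607
= 0.7212 Nm


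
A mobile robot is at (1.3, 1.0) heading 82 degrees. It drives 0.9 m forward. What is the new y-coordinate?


y_new = y0 + d*sin(theta)
= 1.0 + 0.9*sin(82)
= 1.0 + 0.8912
= 1.8912


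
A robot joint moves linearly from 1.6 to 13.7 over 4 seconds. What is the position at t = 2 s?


s = t/T = 2/4 = 0.5
p(t) = p0 + (pf-p0)*s
= 1.6 + (13.7 - 1.6) * 0.5
= 7.65


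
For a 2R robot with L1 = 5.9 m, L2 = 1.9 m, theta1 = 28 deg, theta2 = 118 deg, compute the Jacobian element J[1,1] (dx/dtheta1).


J[1,1] = -L1*sin(t1) - L2*sin(t1+t2)
= -5.9*sin(28) - 1.9*sin(146)
= -3.8323


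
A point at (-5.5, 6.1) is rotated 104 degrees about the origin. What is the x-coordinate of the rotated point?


x' = x*cos(theta) - y*sin(theta)
cos(104 deg) = -0.2419, sin(104 deg) = 0.9703
x' = -5.5 * -0.2419 - 6.1 * 0.9703
= 1.3306 - 5.9188
= -4.5882


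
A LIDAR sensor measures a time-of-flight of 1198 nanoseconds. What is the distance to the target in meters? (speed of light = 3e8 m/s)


tof = 1198 ns = 1.198e-06 s
dist = c * tof / 2
= 3e8 * 1.198e-06 / 2
= 179.7 m


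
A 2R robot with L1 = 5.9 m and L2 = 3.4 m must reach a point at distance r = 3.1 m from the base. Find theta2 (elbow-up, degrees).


cos(theta2) = (r^2 - L1^2 - L2^2) / (2*L1*L2)
cos(theta2) = (9.61 - 34.81 - 11.56) / 40.12
cos(theta2) = -0.916251
theta2 = 156.3841 degrees


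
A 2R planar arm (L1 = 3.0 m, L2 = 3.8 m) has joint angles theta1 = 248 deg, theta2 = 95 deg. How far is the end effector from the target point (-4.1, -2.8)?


End effector via forward kinematics:
x = L1*cos(t1) + L2*cos(t1+t2) = 2.5101
y = L1*sin(t1) + L2*sin(t1+t2) = -3.8926
Distance to target:
d = sqrt((-4.1 - 2.5101)^2 + (-2.8 - -3.8926)^2)
= sqrt(43.6939 + 1.1937)
= 6.6998 m


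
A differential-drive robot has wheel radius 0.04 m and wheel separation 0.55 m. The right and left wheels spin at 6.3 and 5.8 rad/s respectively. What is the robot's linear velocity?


vR = r*wR = 0.04*6.3 = 0.252 m/s
vL = r*wL = 0.04*5.8 = 0.232 m/s
v = (vR+vL)/2 = 0.242 m/s
omega = (vR-vL)/L = 0.0364 rad/s
linear velocity = 0.242 m/s


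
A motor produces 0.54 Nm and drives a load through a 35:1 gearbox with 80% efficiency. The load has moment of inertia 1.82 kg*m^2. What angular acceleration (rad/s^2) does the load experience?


tau_out = tau_motor * N * eta
= 0.54 * 35 * 0.8 = 15.12 Nm
alpha = tau_out / I = 15.12 / 1.82
= 8.3077 rad/s^2


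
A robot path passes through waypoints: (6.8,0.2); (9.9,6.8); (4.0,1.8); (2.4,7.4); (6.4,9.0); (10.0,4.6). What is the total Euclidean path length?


Segment lengths:
  seg1 = sqrt((3.1)^2 + (6.6)^2) = 7.2918
  seg2 = sqrt((-5.9)^2 + (-5.0)^2) = 7.7337
  seg3 = sqrt((-1.6)^2 + (5.6)^2) = 5.8241
  seg4 = sqrt((4.0)^2 + (1.6)^2) = 4.3081
  seg5 = sqrt((3.6)^2 + (-4.4)^2) = 5.6851
Total = 30.8428


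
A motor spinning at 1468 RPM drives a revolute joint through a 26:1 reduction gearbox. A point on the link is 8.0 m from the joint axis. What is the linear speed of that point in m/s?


omega_motor = 1468 * 2*pi/60 = 153.7286 rad/s
omega_joint = omega_motor / 26 = 5.9126 rad/s
v = omega_joint * r = 5.9126 * 8.0
= 47.3011 m/s


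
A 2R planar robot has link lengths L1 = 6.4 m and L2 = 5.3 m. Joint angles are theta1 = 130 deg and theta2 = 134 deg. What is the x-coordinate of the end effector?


Convert angles to radians: theta1 = 2.2689, theta2 = 2.3387
x = L1*cos(theta1) + L2*cos(theta1+theta2)
x = -4.1138 + -0.554
x = -4.6678


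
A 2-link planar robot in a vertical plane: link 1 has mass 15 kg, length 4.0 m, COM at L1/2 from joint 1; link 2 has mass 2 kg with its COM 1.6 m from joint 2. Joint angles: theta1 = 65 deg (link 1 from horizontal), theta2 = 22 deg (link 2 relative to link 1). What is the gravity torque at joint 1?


Horizontal distance from joint 1 to link-1 COM:
  x_c1 = (L1/2)*cos(t1) = 2.0 * 0.4226 = 0.8452 m
Horizontal distance from joint 1 to link-2 COM:
  x_c2 = L1*cos(t1) + Lc2*cos(t1+t2)
       = 4.0*0.4226 + 1.6*0.0523 = 1.7742 m
tau1 = m1*g*x_c1 + m2*g*x_c2
     = 15*9.81*0.8452 + 2*9.81*1.7742
     = 124.3766 + 34.81
     = 159.1866 Nm


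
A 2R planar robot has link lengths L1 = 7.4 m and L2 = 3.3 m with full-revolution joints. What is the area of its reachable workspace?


r_max = L1 + L2 = 10.7 m
r_min = |L1 - L2| = 4.1 m
Area = pi*(r_max^2 - r_min^2)
= pi*(114.49 - 16.81)
= pi * 97.68
= 306.8708 m^2


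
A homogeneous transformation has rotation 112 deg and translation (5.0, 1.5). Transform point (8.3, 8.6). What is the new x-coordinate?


x' = cos(theta)*px - sin(theta)*py + tx
= -0.3746*8.3 - 0.9272*8.6 + 5.0
= -6.083


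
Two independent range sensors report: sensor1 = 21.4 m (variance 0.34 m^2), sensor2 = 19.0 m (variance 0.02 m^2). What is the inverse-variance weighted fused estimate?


w1 = (1/var1) / (1/var1 + 1/var2)
   = 2.9412 / (2.9412 + 50.0) = 0.0556
w2 = 1 - w1 = 0.9444
fused = w1*s1 + w2*s2 = 1.1889 + 17.9444
= 19.1333 m


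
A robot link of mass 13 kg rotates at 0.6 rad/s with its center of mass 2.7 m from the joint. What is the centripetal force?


F = m * omega^2 * r
= 13 * 0.6^2 * 2.7
= 13 * 0.36 * 2.7
= 12.636 N


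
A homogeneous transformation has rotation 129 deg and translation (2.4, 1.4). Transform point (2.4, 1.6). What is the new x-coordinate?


x' = cos(theta)*px - sin(theta)*py + tx
= -0.6293*2.4 - 0.7771*1.6 + 2.4
= -0.3538


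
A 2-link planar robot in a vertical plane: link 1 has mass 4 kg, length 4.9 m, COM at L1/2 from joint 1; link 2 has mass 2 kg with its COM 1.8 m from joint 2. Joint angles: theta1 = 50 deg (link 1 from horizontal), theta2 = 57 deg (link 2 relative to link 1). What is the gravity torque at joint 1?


Horizontal distance from joint 1 to link-1 COM:
  x_c1 = (L1/2)*cos(t1) = 2.45 * 0.6428 = 1.5748 m
Horizontal distance from joint 1 to link-2 COM:
  x_c2 = L1*cos(t1) + Lc2*cos(t1+t2)
       = 4.9*0.6428 + 1.8*-0.2924 = 2.6234 m
tau1 = m1*g*x_c1 + m2*g*x_c2
     = 4*9.81*1.5748 + 2*9.81*2.6234
     = 61.7963 + 51.4709
     = 113.2672 Nm


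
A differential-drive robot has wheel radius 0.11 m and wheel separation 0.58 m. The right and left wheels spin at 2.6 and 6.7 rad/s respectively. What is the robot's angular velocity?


vR = r*wR = 0.11*2.6 = 0.286 m/s
vL = r*wL = 0.11*6.7 = 0.737 m/s
v = (vR+vL)/2 = 0.5115 m/s
omega = (vR-vL)/L = -0.7776 rad/s
angular velocity = -0.7776 rad/s


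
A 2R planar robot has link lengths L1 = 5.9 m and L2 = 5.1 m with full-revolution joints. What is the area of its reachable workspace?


r_max = L1 + L2 = 11.0 m
r_min = |L1 - L2| = 0.8 m
Area = pi*(r_max^2 - r_min^2)
= pi*(121.0 - 0.64)
= pi * 120.36
= 378.1221 m^2


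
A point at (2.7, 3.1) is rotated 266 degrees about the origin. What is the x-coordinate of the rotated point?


x' = x*cos(theta) - y*sin(theta)
cos(266 deg) = -0.0698, sin(266 deg) = -0.9976
x' = 2.7 * -0.0698 - 3.1 * -0.9976
= -0.1883 - -3.0924
= 2.9041


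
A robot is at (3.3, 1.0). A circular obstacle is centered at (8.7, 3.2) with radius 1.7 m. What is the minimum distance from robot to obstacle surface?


center_dist = sqrt((3.3-8.7)^2 + (1.0-3.2)^2)
= sqrt(29.16 + 4.84)
= 5.831
min_dist = center_dist - radius = 5.831 - 1.7 = 4.131 m


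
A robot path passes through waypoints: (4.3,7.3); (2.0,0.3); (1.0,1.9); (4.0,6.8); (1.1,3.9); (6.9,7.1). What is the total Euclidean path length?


Segment lengths:
  seg1 = sqrt((-2.3)^2 + (-7.0)^2) = 7.3682
  seg2 = sqrt((-1.0)^2 + (1.6)^2) = 1.8868
  seg3 = sqrt((3.0)^2 + (4.9)^2) = 5.7454
  seg4 = sqrt((-2.9)^2 + (-2.9)^2) = 4.1012
  seg5 = sqrt((5.8)^2 + (3.2)^2) = 6.6242
Total = 25.7258


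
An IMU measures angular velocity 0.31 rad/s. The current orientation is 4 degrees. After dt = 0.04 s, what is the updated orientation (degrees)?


delta_theta = w * dt = 0.31 * 0.04 = 0.0124 rad
= 0.7105 deg
theta_new = 4 + 0.7105 = 4.7105 deg


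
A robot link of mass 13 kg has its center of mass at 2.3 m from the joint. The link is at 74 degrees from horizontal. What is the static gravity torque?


tau = m*g*L*cos(angle)
= 13 * 9.81 * 2.3 * cos(74 deg)
= 13 * 9.81 * 2.3 * 0.2756
= 80.8497 Nm


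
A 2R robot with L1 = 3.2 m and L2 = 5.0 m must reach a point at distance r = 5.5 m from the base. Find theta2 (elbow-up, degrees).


cos(theta2) = (r^2 - L1^2 - L2^2) / (2*L1*L2)
cos(theta2) = (30.25 - 10.24 - 25.0) / 32.0
cos(theta2) = -0.155938
theta2 = 98.9712 degrees


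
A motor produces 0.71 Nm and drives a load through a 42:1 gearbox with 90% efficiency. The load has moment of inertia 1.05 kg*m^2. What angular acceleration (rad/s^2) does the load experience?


tau_out = tau_motor * N * eta
= 0.71 * 42 * 0.9 = 26.838 Nm
alpha = tau_out / I = 26.838 / 1.05
= 25.56 rad/s^2


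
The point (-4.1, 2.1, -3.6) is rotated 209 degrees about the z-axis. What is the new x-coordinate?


Rotation about z-axis: x' = x*cos(theta) - y*sin(theta)
= -4.1 * -0.8746 - 2.1 * -0.4848
= 4.604


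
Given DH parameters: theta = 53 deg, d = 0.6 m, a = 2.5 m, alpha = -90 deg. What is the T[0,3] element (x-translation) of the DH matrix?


T[0,3] = a * cos(theta)
= 2.5 * cos(53 deg)
= 2.5 * 0.6018
= 1.5045


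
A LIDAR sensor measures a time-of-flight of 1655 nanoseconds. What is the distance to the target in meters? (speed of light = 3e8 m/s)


tof = 1655 ns = 1.655e-06 s
dist = c * tof / 2
= 3e8 * 1.655e-06 / 2
= 248.25 m
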